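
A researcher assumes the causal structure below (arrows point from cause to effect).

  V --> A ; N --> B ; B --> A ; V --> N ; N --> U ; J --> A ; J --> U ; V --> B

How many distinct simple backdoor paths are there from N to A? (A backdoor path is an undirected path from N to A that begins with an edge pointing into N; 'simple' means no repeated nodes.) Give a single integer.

2

A backdoor path from N to A is any simple undirected path whose first edge points into N (i.e. leaves N via a parent).
Parents of N: {V}.
Enumerating:
  P1: N <- V -> B -> A
  P2: N <- V -> A
That exhausts the simple backdoor paths. Count: 2.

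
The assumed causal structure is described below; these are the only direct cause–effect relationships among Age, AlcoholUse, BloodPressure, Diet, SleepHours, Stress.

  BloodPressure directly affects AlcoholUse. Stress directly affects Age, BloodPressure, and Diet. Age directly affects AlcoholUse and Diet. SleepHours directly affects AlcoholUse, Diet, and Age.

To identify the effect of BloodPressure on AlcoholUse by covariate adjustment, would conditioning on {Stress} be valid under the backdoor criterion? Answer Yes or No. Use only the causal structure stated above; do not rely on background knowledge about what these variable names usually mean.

Yes

Backdoor paths from BloodPressure to AlcoholUse (paths whose first edge points into BloodPressure):
  P1: BloodPressure <- Stress -> Age <- SleepHours -> AlcoholUse
  P2: BloodPressure <- Stress -> Age -> AlcoholUse
  P3: BloodPressure <- Stress -> Age -> Diet <- SleepHours -> AlcoholUse
  P4: BloodPressure <- Stress -> Diet <- SleepHours -> Age -> AlcoholUse
  P5: BloodPressure <- Stress -> Diet <- SleepHours -> AlcoholUse
  P6: BloodPressure <- Stress -> Diet <- Age <- SleepHours -> AlcoholUse
  P7: BloodPressure <- Stress -> Diet <- Age -> AlcoholUse
Condition 1 (no descendant of BloodPressure in the set): holds — descendants of BloodPressure are {AlcoholUse}; none are in {Stress}.
Condition 2 (every backdoor path blocked by {Stress}):
  P1: blocked at fork node Stress ∈ conditioning set.
  P2: blocked at fork node Stress ∈ conditioning set.
  P3: blocked at fork node Stress ∈ conditioning set.
  P4: blocked at fork node Stress ∈ conditioning set.
  P5: blocked at fork node Stress ∈ conditioning set.
  P6: blocked at fork node Stress ∈ conditioning set.
  P7: blocked at fork node Stress ∈ conditioning set.
{Stress} satisfies the backdoor criterion.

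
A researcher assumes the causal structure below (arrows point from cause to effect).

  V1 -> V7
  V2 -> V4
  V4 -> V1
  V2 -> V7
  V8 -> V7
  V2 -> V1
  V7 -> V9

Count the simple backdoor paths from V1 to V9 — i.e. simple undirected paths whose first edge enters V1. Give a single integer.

A backdoor path from V1 to V9 is any simple undirected path whose first edge points into V1 (i.e. leaves V1 via a parent).
Parents of V1: {V2, V4}.
Enumerating:
  P1: V1 <- V2 -> V7 -> V9
  P2: V1 <- V4 <- V2 -> V7 -> V9
That exhausts the simple backdoor paths. Count: 2.

2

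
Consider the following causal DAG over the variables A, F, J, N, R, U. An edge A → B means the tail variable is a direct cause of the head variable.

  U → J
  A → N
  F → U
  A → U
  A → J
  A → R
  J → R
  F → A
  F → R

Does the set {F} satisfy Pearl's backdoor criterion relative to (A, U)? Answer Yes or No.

Yes

Backdoor paths from A to U (paths whose first edge points into A):
  P1: A <- F -> U
  P2: A <- F -> R <- J <- U
Condition 1 (no descendant of A in the set): holds — descendants of A are {J, N, R, U}; none are in {F}.
Condition 2 (every backdoor path blocked by {F}):
  P1: blocked at fork node F ∈ conditioning set.
  P2: blocked at fork node F ∈ conditioning set.
{F} satisfies the backdoor criterion.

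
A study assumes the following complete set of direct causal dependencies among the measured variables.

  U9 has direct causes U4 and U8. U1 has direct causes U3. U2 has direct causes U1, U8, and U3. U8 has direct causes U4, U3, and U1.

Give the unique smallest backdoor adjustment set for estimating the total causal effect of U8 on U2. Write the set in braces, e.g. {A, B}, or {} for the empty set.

Variables eligible for adjustment (non-descendants of U8, excluding U8 and U2): {U1, U3, U4}.
Backdoor paths from U8 to U2:
  P1: U8 <- U3 -> U1 -> U2
  P2: U8 <- U3 -> U2
  P3: U8 <- U1 <- U3 -> U2
  P4: U8 <- U1 -> U2
The empty set is not sufficient: P1 (U8 <- U3 -> U1 -> U2) has no collider blocking it and no conditioned non-collider, so it is open.
Try {U1, U3}:
  P1: blocked at fork node U3 ∈ conditioning set.
  P2: blocked at fork node U3 ∈ conditioning set.
  P3: blocked at chain node U1 ∈ conditioning set.
  P4: blocked at fork node U1 ∈ conditioning set.
{U1, U3} contains no descendant of U8 and blocks every backdoor path.
Every element of {U1, U3} is needed (dropping U1 leaves P4 open; dropping U3 leaves P2 open), so no proper subset is valid.
Among all size-2 subsets of the eligible variables, only {U1, U3} blocks every backdoor path, so it is the unique smallest valid adjustment set.

{U1, U3}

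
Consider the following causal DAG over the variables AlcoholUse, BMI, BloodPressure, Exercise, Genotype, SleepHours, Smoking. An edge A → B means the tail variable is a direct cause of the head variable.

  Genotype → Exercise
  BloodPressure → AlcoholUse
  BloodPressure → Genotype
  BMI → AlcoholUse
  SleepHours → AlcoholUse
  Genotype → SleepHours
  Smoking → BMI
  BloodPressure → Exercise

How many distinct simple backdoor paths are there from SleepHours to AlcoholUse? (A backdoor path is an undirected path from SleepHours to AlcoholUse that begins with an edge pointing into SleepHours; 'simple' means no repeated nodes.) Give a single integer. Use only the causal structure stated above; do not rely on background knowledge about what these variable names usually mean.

A backdoor path from SleepHours to AlcoholUse is any simple undirected path whose first edge points into SleepHours (i.e. leaves SleepHours via a parent).
Parents of SleepHours: {Genotype}.
Enumerating:
  P1: SleepHours <- Genotype <- BloodPressure -> AlcoholUse
  P2: SleepHours <- Genotype -> Exercise <- BloodPressure -> AlcoholUse
That exhausts the simple backdoor paths. Count: 2.

2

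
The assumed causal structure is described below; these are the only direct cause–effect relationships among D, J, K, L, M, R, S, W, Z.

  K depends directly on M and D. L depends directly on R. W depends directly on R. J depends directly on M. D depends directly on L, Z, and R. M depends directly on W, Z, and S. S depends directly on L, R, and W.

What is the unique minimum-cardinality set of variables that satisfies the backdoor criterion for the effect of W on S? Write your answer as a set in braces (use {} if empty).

Variables eligible for adjustment (non-descendants of W, excluding W and S): {D, L, R, Z}.
Backdoor paths from W to S:
  P1: W <- R -> L -> S
  P2: W <- R -> L -> D <- Z -> M <- S
  P3: W <- R -> L -> D -> K <- M <- S
  P4: W <- R -> S
  P5: W <- R -> D <- Z -> M <- S
  P6: W <- R -> D <- L -> S
  P7: W <- R -> D -> K <- M <- S
The empty set is not sufficient: P1 (W <- R -> L -> S) has no collider blocking it and no conditioned non-collider, so it is open.
Try {R}:
  P1: blocked at fork node R ∈ conditioning set.
  P2: blocked at fork node R ∈ conditioning set.
  P3: blocked at fork node R ∈ conditioning set.
  P4: blocked at fork node R ∈ conditioning set.
  P5: blocked at fork node R ∈ conditioning set.
  P6: blocked at fork node R ∈ conditioning set.
  P7: blocked at fork node R ∈ conditioning set.
{R} contains no descendant of W and blocks every backdoor path.
No other singleton works — e.g. {Z} leaves P1 open — so {R} is the unique smallest valid adjustment set.

{R}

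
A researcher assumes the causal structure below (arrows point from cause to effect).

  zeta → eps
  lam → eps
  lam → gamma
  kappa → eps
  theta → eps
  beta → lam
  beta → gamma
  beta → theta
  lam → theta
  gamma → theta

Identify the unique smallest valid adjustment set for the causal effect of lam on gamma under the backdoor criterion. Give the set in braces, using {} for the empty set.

Variables eligible for adjustment (non-descendants of lam, excluding lam and gamma): {beta, kappa, zeta}.
Backdoor paths from lam to gamma:
  P1: lam <- beta -> gamma
  P2: lam <- beta -> theta <- gamma
The empty set is not sufficient: P1 (lam <- beta -> gamma) has no collider blocking it and no conditioned non-collider, so it is open.
Try {beta}:
  P1: blocked at fork node beta ∈ conditioning set.
  P2: blocked at fork node beta ∈ conditioning set.
{beta} contains no descendant of lam and blocks every backdoor path.
No other singleton works — e.g. {kappa} leaves P1 open — so {beta} is the unique smallest valid adjustment set.

{beta}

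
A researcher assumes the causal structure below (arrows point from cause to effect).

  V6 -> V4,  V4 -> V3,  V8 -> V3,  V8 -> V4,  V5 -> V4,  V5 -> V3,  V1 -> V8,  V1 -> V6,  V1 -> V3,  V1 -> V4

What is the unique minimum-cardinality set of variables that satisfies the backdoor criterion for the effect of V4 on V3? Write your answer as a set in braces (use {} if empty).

{V1, V5, V8}

Variables eligible for adjustment (non-descendants of V4, excluding V4 and V3): {V1, V5, V6, V8}.
Backdoor paths from V4 to V3:
  P1: V4 <- V5 -> V3
  P2: V4 <- V1 -> V8 -> V3
  P3: V4 <- V1 -> V3
  P4: V4 <- V6 <- V1 -> V8 -> V3
  P5: V4 <- V6 <- V1 -> V3
  P6: V4 <- V8 <- V1 -> V3
  P7: V4 <- V8 -> V3
The empty set is not sufficient: P1 (V4 <- V5 -> V3) has no collider blocking it and no conditioned non-collider, so it is open.
Try {V1, V5, V8}:
  P1: blocked at fork node V5 ∈ conditioning set.
  P2: blocked at fork node V1 ∈ conditioning set.
  P3: blocked at fork node V1 ∈ conditioning set.
  P4: blocked at fork node V1 ∈ conditioning set.
  P5: blocked at fork node V1 ∈ conditioning set.
  P6: blocked at chain node V8 ∈ conditioning set.
  P7: blocked at fork node V8 ∈ conditioning set.
{V1, V5, V8} contains no descendant of V4 and blocks every backdoor path.
Every element of {V1, V5, V8} is needed (dropping V1 leaves P3 open; dropping V5 leaves P1 open; dropping V8 leaves P7 open), so no proper subset is valid.
Among all size-3 subsets of the eligible variables, only {V1, V5, V8} blocks every backdoor path, so it is the unique smallest valid adjustment set.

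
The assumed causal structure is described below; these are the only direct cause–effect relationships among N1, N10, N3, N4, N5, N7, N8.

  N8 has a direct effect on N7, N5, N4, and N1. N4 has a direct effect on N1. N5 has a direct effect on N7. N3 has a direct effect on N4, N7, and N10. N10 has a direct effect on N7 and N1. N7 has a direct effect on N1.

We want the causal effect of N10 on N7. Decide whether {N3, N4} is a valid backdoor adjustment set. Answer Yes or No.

Backdoor paths from N10 to N7 (paths whose first edge points into N10):
  P1: N10 <- N3 -> N4 <- N8 -> N5 -> N7
  P2: N10 <- N3 -> N4 <- N8 -> N7
  P3: N10 <- N3 -> N4 <- N8 -> N1 <- N7
  P4: N10 <- N3 -> N4 -> N1 <- N8 -> N5 -> N7
  P5: N10 <- N3 -> N4 -> N1 <- N8 -> N7
  P6: N10 <- N3 -> N4 -> N1 <- N7
  P7: N10 <- N3 -> N7
Condition 1 (no descendant of N10 in the set): holds — descendants of N10 are {N1, N7}; none are in {N3, N4}.
Condition 2 (every backdoor path blocked by {N3, N4}):
  P1: blocked at fork node N3 ∈ conditioning set.
  P2: blocked at fork node N3 ∈ conditioning set.
  P3: blocked at fork node N3 ∈ conditioning set.
  P4: blocked at fork node N3 ∈ conditioning set.
  P5: blocked at fork node N3 ∈ conditioning set.
  P6: blocked at fork node N3 ∈ conditioning set.
  P7: blocked at fork node N3 ∈ conditioning set.
{N3, N4} satisfies the backdoor criterion.

Yes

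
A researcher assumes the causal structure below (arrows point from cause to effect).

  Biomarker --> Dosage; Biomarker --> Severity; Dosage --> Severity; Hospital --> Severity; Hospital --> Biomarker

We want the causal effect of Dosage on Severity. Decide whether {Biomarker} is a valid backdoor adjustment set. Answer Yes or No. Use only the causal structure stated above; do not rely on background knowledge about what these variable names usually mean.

Yes

Backdoor paths from Dosage to Severity (paths whose first edge points into Dosage):
  P1: Dosage <- Biomarker <- Hospital -> Severity
  P2: Dosage <- Biomarker -> Severity
Condition 1 (no descendant of Dosage in the set): holds — descendants of Dosage are {Severity}; none are in {Biomarker}.
Condition 2 (every backdoor path blocked by {Biomarker}):
  P1: blocked at chain node Biomarker ∈ conditioning set.
  P2: blocked at fork node Biomarker ∈ conditioning set.
{Biomarker} satisfies the backdoor criterion.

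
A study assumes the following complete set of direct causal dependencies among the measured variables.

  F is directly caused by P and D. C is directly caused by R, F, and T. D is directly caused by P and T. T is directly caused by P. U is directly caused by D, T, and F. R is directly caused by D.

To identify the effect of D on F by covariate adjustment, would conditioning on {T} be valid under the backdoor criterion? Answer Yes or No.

Backdoor paths from D to F (paths whose first edge points into D):
  P1: D <- P -> T -> U <- F
  P2: D <- P -> T -> C <- F
  P3: D <- P -> F
  P4: D <- T <- P -> F
  P5: D <- T -> U <- F
  P6: D <- T -> C <- F
Condition 1 (no descendant of D in the set): holds — descendants of D are {C, F, R, U}; none are in {T}.
Condition 2 (every backdoor path blocked by {T}):
  P1: blocked at chain node T ∈ conditioning set.
  P2: blocked at chain node T ∈ conditioning set.
  P3: open — no interior node is in the conditioning set.
  P4: blocked at chain node T ∈ conditioning set.
  P5: blocked at fork node T ∈ conditioning set.
  P6: blocked at fork node T ∈ conditioning set.
{T} does not satisfy the backdoor criterion.

No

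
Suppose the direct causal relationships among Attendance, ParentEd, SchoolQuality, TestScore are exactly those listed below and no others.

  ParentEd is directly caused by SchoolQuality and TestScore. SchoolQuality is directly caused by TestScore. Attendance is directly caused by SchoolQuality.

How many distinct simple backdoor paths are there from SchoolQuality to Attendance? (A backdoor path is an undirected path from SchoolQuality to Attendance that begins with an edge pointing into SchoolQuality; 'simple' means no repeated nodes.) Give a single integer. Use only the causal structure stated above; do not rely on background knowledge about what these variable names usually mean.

A backdoor path from SchoolQuality to Attendance is any simple undirected path whose first edge points into SchoolQuality (i.e. leaves SchoolQuality via a parent).
Parents of SchoolQuality: {TestScore}.
No simple path from any parent of SchoolQuality reaches Attendance without revisiting SchoolQuality, so there are no backdoor paths.

0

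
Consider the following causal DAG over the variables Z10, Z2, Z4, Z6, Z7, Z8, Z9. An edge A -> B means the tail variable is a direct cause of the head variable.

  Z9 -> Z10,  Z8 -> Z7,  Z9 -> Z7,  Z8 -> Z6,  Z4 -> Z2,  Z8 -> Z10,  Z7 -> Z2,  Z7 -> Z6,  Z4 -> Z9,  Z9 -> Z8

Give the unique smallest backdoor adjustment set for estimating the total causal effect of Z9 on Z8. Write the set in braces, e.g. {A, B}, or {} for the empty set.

{}

Variables eligible for adjustment (non-descendants of Z9, excluding Z9 and Z8): {Z4}.
Backdoor paths from Z9 to Z8:
  P1: Z9 <- Z4 -> Z2 <- Z7 <- Z8
  P2: Z9 <- Z4 -> Z2 <- Z7 -> Z6 <- Z8
Each backdoor path contains an unconditioned collider, so every path is already blocked with the empty conditioning set:
  P1: blocked at collider Z2 (neither it nor any descendant is in the conditioning set).
  P2: blocked at collider Z2 (neither it nor any descendant is in the conditioning set).
The empty set is therefore the unique smallest valid set.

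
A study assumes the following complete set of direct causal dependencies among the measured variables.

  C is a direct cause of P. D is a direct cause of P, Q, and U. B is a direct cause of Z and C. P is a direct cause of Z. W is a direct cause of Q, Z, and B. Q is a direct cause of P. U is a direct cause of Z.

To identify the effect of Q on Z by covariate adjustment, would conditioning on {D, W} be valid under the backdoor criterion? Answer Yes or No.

Yes

Backdoor paths from Q to Z (paths whose first edge points into Q):
  P1: Q <- D -> U -> Z
  P2: Q <- D -> P <- C <- B <- W -> Z
  P3: Q <- D -> P <- C <- B -> Z
  P4: Q <- D -> P -> Z
  P5: Q <- W -> B -> C -> P <- D -> U -> Z
  P6: Q <- W -> B -> C -> P -> Z
  P7: Q <- W -> B -> Z
  P8: Q <- W -> Z
Condition 1 (no descendant of Q in the set): holds — descendants of Q are {P, Z}; none are in {D, W}.
Condition 2 (every backdoor path blocked by {D, W}):
  P1: blocked at fork node D ∈ conditioning set.
  P2: blocked at fork node D ∈ conditioning set.
  P3: blocked at fork node D ∈ conditioning set.
  P4: blocked at fork node D ∈ conditioning set.
  P5: blocked at fork node W ∈ conditioning set.
  P6: blocked at fork node W ∈ conditioning set.
  P7: blocked at fork node W ∈ conditioning set.
  P8: blocked at fork node W ∈ conditioning set.
{D, W} satisfies the backdoor criterion.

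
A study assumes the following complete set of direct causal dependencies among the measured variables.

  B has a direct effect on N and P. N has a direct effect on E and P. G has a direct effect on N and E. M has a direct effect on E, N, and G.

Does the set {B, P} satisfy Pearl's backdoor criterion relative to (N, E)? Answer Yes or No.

Backdoor paths from N to E (paths whose first edge points into N):
  P1: N <- M -> G -> E
  P2: N <- M -> E
  P3: N <- G <- M -> E
  P4: N <- G -> E
Condition 1 (no descendant of N in the set): FAILS — P is a descendant of N.
Condition 2 (every backdoor path blocked by {B, P}):
  P1: open — no interior node is in the conditioning set.
  P2: open — no interior node is in the conditioning set.
  P3: open — no interior node is in the conditioning set.
  P4: open — no interior node is in the conditioning set.
{B, P} does not satisfy the backdoor criterion.

No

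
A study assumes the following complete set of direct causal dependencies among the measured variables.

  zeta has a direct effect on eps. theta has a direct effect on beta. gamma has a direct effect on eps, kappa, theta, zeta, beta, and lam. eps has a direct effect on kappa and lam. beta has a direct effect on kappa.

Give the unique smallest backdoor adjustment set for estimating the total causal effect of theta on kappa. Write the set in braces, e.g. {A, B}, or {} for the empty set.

Variables eligible for adjustment (non-descendants of theta, excluding theta and kappa): {eps, gamma, lam, zeta}.
Backdoor paths from theta to kappa:
  P1: theta <- gamma -> zeta -> eps -> kappa
  P2: theta <- gamma -> eps -> kappa
  P3: theta <- gamma -> lam <- eps -> kappa
  P4: theta <- gamma -> beta -> kappa
  P5: theta <- gamma -> kappa
The empty set is not sufficient: P1 (theta <- gamma -> zeta -> eps -> kappa) has no collider blocking it and no conditioned non-collider, so it is open.
Try {gamma}:
  P1: blocked at fork node gamma ∈ conditioning set.
  P2: blocked at fork node gamma ∈ conditioning set.
  P3: blocked at fork node gamma ∈ conditioning set.
  P4: blocked at fork node gamma ∈ conditioning set.
  P5: blocked at fork node gamma ∈ conditioning set.
{gamma} contains no descendant of theta and blocks every backdoor path.
No other singleton works — e.g. {zeta} leaves P2 open — so {gamma} is the unique smallest valid adjustment set.

{gamma}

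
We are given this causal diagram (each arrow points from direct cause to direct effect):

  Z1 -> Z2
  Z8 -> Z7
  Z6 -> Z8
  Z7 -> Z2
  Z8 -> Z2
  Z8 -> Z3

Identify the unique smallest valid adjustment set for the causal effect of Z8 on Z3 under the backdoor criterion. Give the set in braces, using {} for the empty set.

Variables eligible for adjustment (non-descendants of Z8, excluding Z8 and Z3): {Z1, Z6}.
Backdoor paths from Z8 to Z3:
  (none)
With no backdoor paths the empty set already satisfies the criterion, and it is trivially minimal.

{}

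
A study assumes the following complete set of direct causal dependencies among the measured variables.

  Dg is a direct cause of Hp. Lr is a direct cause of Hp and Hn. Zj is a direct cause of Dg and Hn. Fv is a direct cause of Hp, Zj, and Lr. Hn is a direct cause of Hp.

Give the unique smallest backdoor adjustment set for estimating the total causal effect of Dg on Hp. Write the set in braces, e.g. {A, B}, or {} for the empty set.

Variables eligible for adjustment (non-descendants of Dg, excluding Dg and Hp): {Fv, Hn, Lr, Zj}.
Backdoor paths from Dg to Hp:
  P1: Dg <- Zj <- Fv -> Lr -> Hn -> Hp
  P2: Dg <- Zj <- Fv -> Lr -> Hp
  P3: Dg <- Zj <- Fv -> Hp
  P4: Dg <- Zj -> Hn <- Lr <- Fv -> Hp
  P5: Dg <- Zj -> Hn <- Lr -> Hp
  P6: Dg <- Zj -> Hn -> Hp
The empty set is not sufficient: P1 (Dg <- Zj <- Fv -> Lr -> Hn -> Hp) has no collider blocking it and no conditioned non-collider, so it is open.
Try {Zj}:
  P1: blocked at chain node Zj ∈ conditioning set.
  P2: blocked at chain node Zj ∈ conditioning set.
  P3: blocked at chain node Zj ∈ conditioning set.
  P4: blocked at fork node Zj ∈ conditioning set.
  P5: blocked at fork node Zj ∈ conditioning set.
  P6: blocked at fork node Zj ∈ conditioning set.
{Zj} contains no descendant of Dg and blocks every backdoor path.
No other singleton works — e.g. {Fv} leaves P6 open — so {Zj} is the unique smallest valid adjustment set.

{Zj}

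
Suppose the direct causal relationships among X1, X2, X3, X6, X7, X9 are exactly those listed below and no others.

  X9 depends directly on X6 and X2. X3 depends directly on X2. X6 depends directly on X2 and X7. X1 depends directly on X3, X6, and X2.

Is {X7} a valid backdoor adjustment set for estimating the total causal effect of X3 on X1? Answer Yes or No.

Backdoor paths from X3 to X1 (paths whose first edge points into X3):
  P1: X3 <- X2 -> X6 -> X1
  P2: X3 <- X2 -> X9 <- X6 -> X1
  P3: X3 <- X2 -> X1
Condition 1 (no descendant of X3 in the set): holds — descendants of X3 are {X1}; none are in {X7}.
Condition 2 (every backdoor path blocked by {X7}):
  P1: open — no interior node is in the conditioning set.
  P2: blocked at collider X9 (neither it nor any descendant is in the conditioning set).
  P3: open — no interior node is in the conditioning set.
{X7} does not satisfy the backdoor criterion.

No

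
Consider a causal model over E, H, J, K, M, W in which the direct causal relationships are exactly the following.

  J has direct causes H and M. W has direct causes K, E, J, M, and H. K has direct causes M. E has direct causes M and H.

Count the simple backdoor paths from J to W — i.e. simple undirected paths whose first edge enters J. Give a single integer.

A backdoor path from J to W is any simple undirected path whose first edge points into J (i.e. leaves J via a parent).
Parents of J: {H, M}.
Enumerating:
  P1: J <- M -> K -> W
  P2: J <- M -> E <- H -> W
  P3: J <- M -> E -> W
  P4: J <- M -> W
  P5: J <- H -> E <- M -> K -> W
  P6: J <- H -> E <- M -> W
  P7: J <- H -> E -> W
  P8: J <- H -> W
That exhausts the simple backdoor paths. Count: 8.

8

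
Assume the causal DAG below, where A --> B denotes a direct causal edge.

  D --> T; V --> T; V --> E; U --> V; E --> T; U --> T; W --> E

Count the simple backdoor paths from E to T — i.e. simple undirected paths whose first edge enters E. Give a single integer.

2

A backdoor path from E to T is any simple undirected path whose first edge points into E (i.e. leaves E via a parent).
Parents of E: {V, W}.
Enumerating:
  P1: E <- V <- U -> T
  P2: E <- V -> T
That exhausts the simple backdoor paths. Count: 2.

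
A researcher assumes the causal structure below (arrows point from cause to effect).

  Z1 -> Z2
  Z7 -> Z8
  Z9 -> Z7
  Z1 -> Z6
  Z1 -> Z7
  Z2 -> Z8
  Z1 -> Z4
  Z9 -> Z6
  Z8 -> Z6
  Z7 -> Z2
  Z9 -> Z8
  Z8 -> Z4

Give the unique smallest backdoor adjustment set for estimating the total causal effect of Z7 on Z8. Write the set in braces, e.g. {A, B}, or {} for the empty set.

Variables eligible for adjustment (non-descendants of Z7, excluding Z7 and Z8): {Z1, Z9}.
Backdoor paths from Z7 to Z8:
  P1: Z7 <- Z1 -> Z2 -> Z8
  P2: Z7 <- Z1 -> Z6 <- Z9 -> Z8
  P3: Z7 <- Z1 -> Z6 <- Z8
  P4: Z7 <- Z1 -> Z4 <- Z8
  P5: Z7 <- Z9 -> Z8
  P6: Z7 <- Z9 -> Z6 <- Z1 -> Z2 -> Z8
  P7: Z7 <- Z9 -> Z6 <- Z1 -> Z4 <- Z8
  P8: Z7 <- Z9 -> Z6 <- Z8
The empty set is not sufficient: P1 (Z7 <- Z1 -> Z2 -> Z8) has no collider blocking it and no conditioned non-collider, so it is open.
Try {Z1, Z9}:
  P1: blocked at fork node Z1 ∈ conditioning set.
  P2: blocked at fork node Z1 ∈ conditioning set.
  P3: blocked at fork node Z1 ∈ conditioning set.
  P4: blocked at fork node Z1 ∈ conditioning set.
  P5: blocked at fork node Z9 ∈ conditioning set.
  P6: blocked at fork node Z9 ∈ conditioning set.
  P7: blocked at fork node Z9 ∈ conditioning set.
  P8: blocked at fork node Z9 ∈ conditioning set.
{Z1, Z9} contains no descendant of Z7 and blocks every backdoor path.
Every element of {Z1, Z9} is needed (dropping Z1 leaves P1 open; dropping Z9 leaves P5 open), so no proper subset is valid.
Among all size-2 subsets of the eligible variables, only {Z1, Z9} blocks every backdoor path, so it is the unique smallest valid adjustment set.

{Z1, Z9}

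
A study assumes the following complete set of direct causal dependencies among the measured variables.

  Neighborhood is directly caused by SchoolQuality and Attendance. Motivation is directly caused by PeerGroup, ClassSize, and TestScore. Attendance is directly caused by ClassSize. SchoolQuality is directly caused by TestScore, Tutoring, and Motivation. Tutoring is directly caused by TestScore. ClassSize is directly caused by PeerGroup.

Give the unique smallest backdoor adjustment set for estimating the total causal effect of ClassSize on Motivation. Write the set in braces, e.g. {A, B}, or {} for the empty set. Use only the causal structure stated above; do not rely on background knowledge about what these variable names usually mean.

{PeerGroup}

Variables eligible for adjustment (non-descendants of ClassSize, excluding ClassSize and Motivation): {PeerGroup, TestScore, Tutoring}.
Backdoor paths from ClassSize to Motivation:
  P1: ClassSize <- PeerGroup -> Motivation
The empty set is not sufficient: P1 (ClassSize <- PeerGroup -> Motivation) has no collider blocking it and no conditioned non-collider, so it is open.
Try {PeerGroup}:
  P1: blocked at fork node PeerGroup ∈ conditioning set.
{PeerGroup} contains no descendant of ClassSize and blocks every backdoor path.
No other singleton works — e.g. {TestScore} leaves P1 open — so {PeerGroup} is the unique smallest valid adjustment set.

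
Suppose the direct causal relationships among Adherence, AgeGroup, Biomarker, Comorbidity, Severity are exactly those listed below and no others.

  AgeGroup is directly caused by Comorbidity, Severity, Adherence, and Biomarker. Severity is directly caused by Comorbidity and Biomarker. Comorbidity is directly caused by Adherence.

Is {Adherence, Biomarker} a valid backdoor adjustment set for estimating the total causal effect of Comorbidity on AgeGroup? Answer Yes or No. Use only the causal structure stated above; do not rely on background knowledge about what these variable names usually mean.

Backdoor paths from Comorbidity to AgeGroup (paths whose first edge points into Comorbidity):
  P1: Comorbidity <- Adherence -> AgeGroup
Condition 1 (no descendant of Comorbidity in the set): holds — descendants of Comorbidity are {AgeGroup, Severity}; none are in {Adherence, Biomarker}.
Condition 2 (every backdoor path blocked by {Adherence, Biomarker}):
  P1: blocked at fork node Adherence ∈ conditioning set.
{Adherence, Biomarker} satisfies the backdoor criterion.

Yes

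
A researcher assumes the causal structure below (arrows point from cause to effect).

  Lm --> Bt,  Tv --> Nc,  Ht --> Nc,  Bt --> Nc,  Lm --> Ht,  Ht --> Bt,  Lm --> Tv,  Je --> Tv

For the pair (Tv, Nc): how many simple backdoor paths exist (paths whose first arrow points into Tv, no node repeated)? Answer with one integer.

4

A backdoor path from Tv to Nc is any simple undirected path whose first edge points into Tv (i.e. leaves Tv via a parent).
Parents of Tv: {Je, Lm}.
Enumerating:
  P1: Tv <- Lm -> Ht -> Bt -> Nc
  P2: Tv <- Lm -> Ht -> Nc
  P3: Tv <- Lm -> Bt <- Ht -> Nc
  P4: Tv <- Lm -> Bt -> Nc
That exhausts the simple backdoor paths. Count: 4.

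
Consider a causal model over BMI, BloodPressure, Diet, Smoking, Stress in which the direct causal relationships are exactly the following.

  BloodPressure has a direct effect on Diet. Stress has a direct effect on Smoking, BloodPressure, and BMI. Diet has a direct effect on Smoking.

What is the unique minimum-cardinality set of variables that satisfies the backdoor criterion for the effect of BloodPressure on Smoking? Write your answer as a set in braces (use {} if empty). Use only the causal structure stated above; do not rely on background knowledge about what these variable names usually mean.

Variables eligible for adjustment (non-descendants of BloodPressure, excluding BloodPressure and Smoking): {BMI, Stress}.
Backdoor paths from BloodPressure to Smoking:
  P1: BloodPressure <- Stress -> Smoking
The empty set is not sufficient: P1 (BloodPressure <- Stress -> Smoking) has no collider blocking it and no conditioned non-collider, so it is open.
Try {Stress}:
  P1: blocked at fork node Stress ∈ conditioning set.
{Stress} contains no descendant of BloodPressure and blocks every backdoor path.
No other singleton works — e.g. {BMI} leaves P1 open — so {Stress} is the unique smallest valid adjustment set.

{Stress}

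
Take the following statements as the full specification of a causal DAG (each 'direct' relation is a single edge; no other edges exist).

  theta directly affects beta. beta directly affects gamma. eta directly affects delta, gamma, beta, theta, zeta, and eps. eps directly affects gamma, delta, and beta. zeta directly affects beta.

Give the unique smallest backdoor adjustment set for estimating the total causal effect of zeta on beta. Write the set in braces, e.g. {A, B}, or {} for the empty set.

{eta}

Variables eligible for adjustment (non-descendants of zeta, excluding zeta and beta): {delta, eps, eta, theta}.
Backdoor paths from zeta to beta:
  P1: zeta <- eta -> eps -> beta
  P2: zeta <- eta -> eps -> gamma <- beta
  P3: zeta <- eta -> delta <- eps -> beta
  P4: zeta <- eta -> delta <- eps -> gamma <- beta
  P5: zeta <- eta -> theta -> beta
  P6: zeta <- eta -> beta
  P7: zeta <- eta -> gamma <- eps -> beta
  P8: zeta <- eta -> gamma <- beta
The empty set is not sufficient: P1 (zeta <- eta -> eps -> beta) has no collider blocking it and no conditioned non-collider, so it is open.
Try {eta}:
  P1: blocked at fork node eta ∈ conditioning set.
  P2: blocked at fork node eta ∈ conditioning set.
  P3: blocked at fork node eta ∈ conditioning set.
  P4: blocked at fork node eta ∈ conditioning set.
  P5: blocked at fork node eta ∈ conditioning set.
  P6: blocked at fork node eta ∈ conditioning set.
  P7: blocked at fork node eta ∈ conditioning set.
  P8: blocked at fork node eta ∈ conditioning set.
{eta} contains no descendant of zeta and blocks every backdoor path.
No other singleton works — e.g. {eps} leaves P5 open — so {eta} is the unique smallest valid adjustment set.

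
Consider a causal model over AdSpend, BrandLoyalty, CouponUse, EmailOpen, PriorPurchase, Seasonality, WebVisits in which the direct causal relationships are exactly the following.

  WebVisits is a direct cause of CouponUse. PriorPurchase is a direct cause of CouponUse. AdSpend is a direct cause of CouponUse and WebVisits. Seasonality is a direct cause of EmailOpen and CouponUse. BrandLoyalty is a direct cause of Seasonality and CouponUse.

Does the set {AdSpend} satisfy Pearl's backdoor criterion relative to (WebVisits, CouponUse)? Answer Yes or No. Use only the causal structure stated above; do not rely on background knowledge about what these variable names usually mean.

Yes

Backdoor paths from WebVisits to CouponUse (paths whose first edge points into WebVisits):
  P1: WebVisits <- AdSpend -> CouponUse
Condition 1 (no descendant of WebVisits in the set): holds — descendants of WebVisits are {CouponUse}; none are in {AdSpend}.
Condition 2 (every backdoor path blocked by {AdSpend}):
  P1: blocked at fork node AdSpend ∈ conditioning set.
{AdSpend} satisfies the backdoor criterion.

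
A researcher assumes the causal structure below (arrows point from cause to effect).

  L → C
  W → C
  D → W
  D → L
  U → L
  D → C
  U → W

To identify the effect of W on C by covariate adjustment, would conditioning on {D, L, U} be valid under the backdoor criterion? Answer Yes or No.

Backdoor paths from W to C (paths whose first edge points into W):
  P1: W <- D -> L -> C
  P2: W <- D -> C
  P3: W <- U -> L <- D -> C
  P4: W <- U -> L -> C
Condition 1 (no descendant of W in the set): holds — descendants of W are {C}; none are in {D, L, U}.
Condition 2 (every backdoor path blocked by {D, L, U}):
  P1: blocked at fork node D ∈ conditioning set.
  P2: blocked at fork node D ∈ conditioning set.
  P3: blocked at fork node U ∈ conditioning set.
  P4: blocked at fork node U ∈ conditioning set.
{D, L, U} satisfies the backdoor criterion.

Yes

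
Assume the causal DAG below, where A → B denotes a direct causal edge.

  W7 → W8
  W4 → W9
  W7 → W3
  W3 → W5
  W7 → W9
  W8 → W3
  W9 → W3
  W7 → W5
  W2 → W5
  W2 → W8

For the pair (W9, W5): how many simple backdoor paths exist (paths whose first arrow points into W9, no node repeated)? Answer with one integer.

5

A backdoor path from W9 to W5 is any simple undirected path whose first edge points into W9 (i.e. leaves W9 via a parent).
Parents of W9: {W4, W7}.
Enumerating:
  P1: W9 <- W7 -> W8 <- W2 -> W5
  P2: W9 <- W7 -> W8 -> W3 -> W5
  P3: W9 <- W7 -> W3 <- W8 <- W2 -> W5
  P4: W9 <- W7 -> W3 -> W5
  P5: W9 <- W7 -> W5
That exhausts the simple backdoor paths. Count: 5.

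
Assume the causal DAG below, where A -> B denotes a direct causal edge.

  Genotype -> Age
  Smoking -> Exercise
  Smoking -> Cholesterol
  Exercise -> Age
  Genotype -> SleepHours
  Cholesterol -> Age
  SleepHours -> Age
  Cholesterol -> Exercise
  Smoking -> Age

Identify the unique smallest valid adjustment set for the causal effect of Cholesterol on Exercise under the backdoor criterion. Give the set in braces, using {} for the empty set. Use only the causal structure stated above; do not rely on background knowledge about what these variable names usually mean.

Variables eligible for adjustment (non-descendants of Cholesterol, excluding Cholesterol and Exercise): {Genotype, SleepHours, Smoking}.
Backdoor paths from Cholesterol to Exercise:
  P1: Cholesterol <- Smoking -> Exercise
  P2: Cholesterol <- Smoking -> Age <- Exercise
The empty set is not sufficient: P1 (Cholesterol <- Smoking -> Exercise) has no collider blocking it and no conditioned non-collider, so it is open.
Try {Smoking}:
  P1: blocked at fork node Smoking ∈ conditioning set.
  P2: blocked at fork node Smoking ∈ conditioning set.
{Smoking} contains no descendant of Cholesterol and blocks every backdoor path.
No other singleton works — e.g. {Genotype} leaves P1 open — so {Smoking} is the unique smallest valid adjustment set.

{Smoking}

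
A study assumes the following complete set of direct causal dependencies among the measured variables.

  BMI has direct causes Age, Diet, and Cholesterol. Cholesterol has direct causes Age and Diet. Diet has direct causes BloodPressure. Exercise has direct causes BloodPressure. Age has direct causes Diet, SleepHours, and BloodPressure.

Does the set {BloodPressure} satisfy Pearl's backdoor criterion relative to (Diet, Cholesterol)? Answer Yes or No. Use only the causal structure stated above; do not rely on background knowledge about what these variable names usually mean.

Yes

Backdoor paths from Diet to Cholesterol (paths whose first edge points into Diet):
  P1: Diet <- BloodPressure -> Age -> Cholesterol
  P2: Diet <- BloodPressure -> Age -> BMI <- Cholesterol
Condition 1 (no descendant of Diet in the set): holds — descendants of Diet are {Age, BMI, Cholesterol}; none are in {BloodPressure}.
Condition 2 (every backdoor path blocked by {BloodPressure}):
  P1: blocked at fork node BloodPressure ∈ conditioning set.
  P2: blocked at fork node BloodPressure ∈ conditioning set.
{BloodPressure} satisfies the backdoor criterion.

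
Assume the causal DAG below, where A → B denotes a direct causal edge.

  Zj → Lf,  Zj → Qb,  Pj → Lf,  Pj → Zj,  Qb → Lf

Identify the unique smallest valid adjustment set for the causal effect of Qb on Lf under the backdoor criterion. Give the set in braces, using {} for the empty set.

Variables eligible for adjustment (non-descendants of Qb, excluding Qb and Lf): {Pj, Zj}.
Backdoor paths from Qb to Lf:
  P1: Qb <- Zj <- Pj -> Lf
  P2: Qb <- Zj -> Lf
The empty set is not sufficient: P1 (Qb <- Zj <- Pj -> Lf) has no collider blocking it and no conditioned non-collider, so it is open.
Try {Zj}:
  P1: blocked at chain node Zj ∈ conditioning set.
  P2: blocked at fork node Zj ∈ conditioning set.
{Zj} contains no descendant of Qb and blocks every backdoor path.
No other singleton works — e.g. {Pj} leaves P2 open — so {Zj} is the unique smallest valid adjustment set.

{Zj}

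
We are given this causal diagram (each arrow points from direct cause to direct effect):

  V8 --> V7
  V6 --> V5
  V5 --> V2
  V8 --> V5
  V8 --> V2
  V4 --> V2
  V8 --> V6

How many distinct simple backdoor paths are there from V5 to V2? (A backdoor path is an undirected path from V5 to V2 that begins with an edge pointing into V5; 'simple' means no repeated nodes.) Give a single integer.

2

A backdoor path from V5 to V2 is any simple undirected path whose first edge points into V5 (i.e. leaves V5 via a parent).
Parents of V5: {V6, V8}.
Enumerating:
  P1: V5 <- V8 -> V2
  P2: V5 <- V6 <- V8 -> V2
That exhausts the simple backdoor paths. Count: 2.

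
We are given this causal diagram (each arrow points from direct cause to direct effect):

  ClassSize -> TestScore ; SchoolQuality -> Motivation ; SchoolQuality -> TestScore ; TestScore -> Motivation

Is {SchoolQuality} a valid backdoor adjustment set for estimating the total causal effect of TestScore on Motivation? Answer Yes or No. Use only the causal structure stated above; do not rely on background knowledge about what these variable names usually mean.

Yes

Backdoor paths from TestScore to Motivation (paths whose first edge points into TestScore):
  P1: TestScore <- SchoolQuality -> Motivation
Condition 1 (no descendant of TestScore in the set): holds — descendants of TestScore are {Motivation}; none are in {SchoolQuality}.
Condition 2 (every backdoor path blocked by {SchoolQuality}):
  P1: blocked at fork node SchoolQuality ∈ conditioning set.
{SchoolQuality} satisfies the backdoor criterion.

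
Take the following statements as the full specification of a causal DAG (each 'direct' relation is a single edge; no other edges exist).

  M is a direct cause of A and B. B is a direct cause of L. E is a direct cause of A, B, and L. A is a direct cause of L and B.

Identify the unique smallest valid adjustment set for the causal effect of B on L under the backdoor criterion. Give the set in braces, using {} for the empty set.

Variables eligible for adjustment (non-descendants of B, excluding B and L): {A, E, M}.
Backdoor paths from B to L:
  P1: B <- E -> A -> L
  P2: B <- E -> L
  P3: B <- M -> A <- E -> L
  P4: B <- M -> A -> L
  P5: B <- A <- E -> L
  P6: B <- A -> L
The empty set is not sufficient: P1 (B <- E -> A -> L) has no collider blocking it and no conditioned non-collider, so it is open.
Try {A, E}:
  P1: blocked at fork node E ∈ conditioning set.
  P2: blocked at fork node E ∈ conditioning set.
  P3: blocked at fork node E ∈ conditioning set.
  P4: blocked at chain node A ∈ conditioning set.
  P5: blocked at chain node A ∈ conditioning set.
  P6: blocked at fork node A ∈ conditioning set.
{A, E} contains no descendant of B and blocks every backdoor path.
Every element of {A, E} is needed (dropping A leaves P4 open; dropping E leaves P2 open), so no proper subset is valid.
Among all size-2 subsets of the eligible variables, only {A, E} blocks every backdoor path, so it is the unique smallest valid adjustment set.

{A, E}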